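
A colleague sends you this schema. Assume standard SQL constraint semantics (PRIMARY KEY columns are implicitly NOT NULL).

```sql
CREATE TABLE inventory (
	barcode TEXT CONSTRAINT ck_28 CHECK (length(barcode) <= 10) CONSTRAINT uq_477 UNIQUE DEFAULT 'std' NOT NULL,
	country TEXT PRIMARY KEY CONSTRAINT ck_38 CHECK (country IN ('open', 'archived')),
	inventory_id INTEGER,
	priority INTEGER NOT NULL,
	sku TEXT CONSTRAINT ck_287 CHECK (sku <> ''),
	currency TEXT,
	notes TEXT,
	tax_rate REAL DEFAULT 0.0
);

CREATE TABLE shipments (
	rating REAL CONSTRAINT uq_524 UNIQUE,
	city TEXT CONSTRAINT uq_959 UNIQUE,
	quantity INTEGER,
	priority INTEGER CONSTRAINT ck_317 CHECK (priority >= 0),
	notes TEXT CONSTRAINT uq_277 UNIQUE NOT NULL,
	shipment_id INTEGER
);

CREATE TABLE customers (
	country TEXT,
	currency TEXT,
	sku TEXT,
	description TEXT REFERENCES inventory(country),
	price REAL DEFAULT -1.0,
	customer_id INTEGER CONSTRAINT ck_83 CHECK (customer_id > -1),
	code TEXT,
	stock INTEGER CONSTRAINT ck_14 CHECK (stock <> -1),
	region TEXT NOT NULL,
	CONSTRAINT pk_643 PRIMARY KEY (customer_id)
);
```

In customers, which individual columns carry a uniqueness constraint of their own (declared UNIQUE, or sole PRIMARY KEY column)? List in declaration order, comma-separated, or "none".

- country: no UNIQUE or single-column PK constraint.
- currency: no UNIQUE or single-column PK constraint.
- sku: no UNIQUE or single-column PK constraint.
- description: no UNIQUE or single-column PK constraint.
- price: no UNIQUE or single-column PK constraint.
- customer_id: single-column PRIMARY KEY → unique.
- code: no UNIQUE or single-column PK constraint.
- stock: no UNIQUE or single-column PK constraint.
- region: no UNIQUE or single-column PK constraint.

customer_id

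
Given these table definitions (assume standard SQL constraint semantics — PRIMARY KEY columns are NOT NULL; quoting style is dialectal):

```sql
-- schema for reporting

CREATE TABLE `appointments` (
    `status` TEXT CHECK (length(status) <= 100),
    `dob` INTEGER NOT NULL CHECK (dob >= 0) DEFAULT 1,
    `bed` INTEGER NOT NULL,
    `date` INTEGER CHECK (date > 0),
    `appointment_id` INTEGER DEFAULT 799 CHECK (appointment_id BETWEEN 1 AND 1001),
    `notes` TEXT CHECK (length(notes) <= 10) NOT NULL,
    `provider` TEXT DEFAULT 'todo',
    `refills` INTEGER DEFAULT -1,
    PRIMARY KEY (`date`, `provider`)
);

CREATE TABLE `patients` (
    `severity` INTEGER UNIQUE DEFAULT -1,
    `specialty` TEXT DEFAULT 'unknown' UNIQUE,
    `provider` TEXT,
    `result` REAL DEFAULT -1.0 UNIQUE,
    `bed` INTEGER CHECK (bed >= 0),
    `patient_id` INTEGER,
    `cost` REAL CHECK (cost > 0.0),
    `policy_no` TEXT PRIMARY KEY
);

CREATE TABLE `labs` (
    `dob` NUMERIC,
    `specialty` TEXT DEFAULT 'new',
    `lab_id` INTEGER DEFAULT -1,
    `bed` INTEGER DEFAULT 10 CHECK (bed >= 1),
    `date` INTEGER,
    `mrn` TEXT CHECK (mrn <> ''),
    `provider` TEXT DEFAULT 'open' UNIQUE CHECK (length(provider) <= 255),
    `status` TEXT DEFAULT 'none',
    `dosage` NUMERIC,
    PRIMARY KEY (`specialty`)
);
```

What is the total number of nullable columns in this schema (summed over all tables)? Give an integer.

18

appointments: 3 nullable (status, appointment_id, refills — PK (date, provider) and explicit NOT NULL columns excluded).
patients: 7 nullable (severity, specialty, provider, result, bed, patient_id, cost — PK (policy_no) and explicit NOT NULL columns excluded).
labs: 8 nullable (dob, lab_id, bed, date, mrn, provider, status, dosage — PK (specialty) and explicit NOT NULL columns excluded).
Total: 3 + 7 + 8 = 18.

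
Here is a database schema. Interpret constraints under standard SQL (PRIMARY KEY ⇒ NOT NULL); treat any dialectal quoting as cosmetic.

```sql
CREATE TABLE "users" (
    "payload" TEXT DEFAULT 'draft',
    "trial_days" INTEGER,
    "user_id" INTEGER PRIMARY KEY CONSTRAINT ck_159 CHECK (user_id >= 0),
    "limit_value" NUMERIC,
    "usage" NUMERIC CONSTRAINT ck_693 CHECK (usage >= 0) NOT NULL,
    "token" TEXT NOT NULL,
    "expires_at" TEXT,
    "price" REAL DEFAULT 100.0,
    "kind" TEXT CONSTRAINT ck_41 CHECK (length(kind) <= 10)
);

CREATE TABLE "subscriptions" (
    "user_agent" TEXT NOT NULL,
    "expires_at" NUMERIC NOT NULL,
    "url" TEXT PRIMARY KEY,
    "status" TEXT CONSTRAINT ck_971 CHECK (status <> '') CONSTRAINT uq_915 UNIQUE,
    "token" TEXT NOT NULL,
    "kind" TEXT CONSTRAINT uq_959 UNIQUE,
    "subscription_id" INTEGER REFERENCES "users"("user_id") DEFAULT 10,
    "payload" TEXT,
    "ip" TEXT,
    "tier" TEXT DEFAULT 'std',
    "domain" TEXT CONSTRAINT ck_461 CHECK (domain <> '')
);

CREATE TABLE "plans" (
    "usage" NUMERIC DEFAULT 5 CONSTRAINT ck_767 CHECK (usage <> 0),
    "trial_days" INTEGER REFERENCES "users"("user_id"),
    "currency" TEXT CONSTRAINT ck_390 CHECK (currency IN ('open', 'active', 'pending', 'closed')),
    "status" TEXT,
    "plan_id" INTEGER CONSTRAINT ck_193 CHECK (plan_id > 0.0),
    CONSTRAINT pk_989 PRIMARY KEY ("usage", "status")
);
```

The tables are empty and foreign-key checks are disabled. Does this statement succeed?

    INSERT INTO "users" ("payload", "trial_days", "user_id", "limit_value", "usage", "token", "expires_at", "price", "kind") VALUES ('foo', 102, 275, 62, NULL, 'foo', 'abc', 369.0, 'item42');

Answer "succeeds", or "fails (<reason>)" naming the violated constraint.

usage is explicitly set to NULL, but usage is declared NOT NULL.

fails (NOT NULL on usage)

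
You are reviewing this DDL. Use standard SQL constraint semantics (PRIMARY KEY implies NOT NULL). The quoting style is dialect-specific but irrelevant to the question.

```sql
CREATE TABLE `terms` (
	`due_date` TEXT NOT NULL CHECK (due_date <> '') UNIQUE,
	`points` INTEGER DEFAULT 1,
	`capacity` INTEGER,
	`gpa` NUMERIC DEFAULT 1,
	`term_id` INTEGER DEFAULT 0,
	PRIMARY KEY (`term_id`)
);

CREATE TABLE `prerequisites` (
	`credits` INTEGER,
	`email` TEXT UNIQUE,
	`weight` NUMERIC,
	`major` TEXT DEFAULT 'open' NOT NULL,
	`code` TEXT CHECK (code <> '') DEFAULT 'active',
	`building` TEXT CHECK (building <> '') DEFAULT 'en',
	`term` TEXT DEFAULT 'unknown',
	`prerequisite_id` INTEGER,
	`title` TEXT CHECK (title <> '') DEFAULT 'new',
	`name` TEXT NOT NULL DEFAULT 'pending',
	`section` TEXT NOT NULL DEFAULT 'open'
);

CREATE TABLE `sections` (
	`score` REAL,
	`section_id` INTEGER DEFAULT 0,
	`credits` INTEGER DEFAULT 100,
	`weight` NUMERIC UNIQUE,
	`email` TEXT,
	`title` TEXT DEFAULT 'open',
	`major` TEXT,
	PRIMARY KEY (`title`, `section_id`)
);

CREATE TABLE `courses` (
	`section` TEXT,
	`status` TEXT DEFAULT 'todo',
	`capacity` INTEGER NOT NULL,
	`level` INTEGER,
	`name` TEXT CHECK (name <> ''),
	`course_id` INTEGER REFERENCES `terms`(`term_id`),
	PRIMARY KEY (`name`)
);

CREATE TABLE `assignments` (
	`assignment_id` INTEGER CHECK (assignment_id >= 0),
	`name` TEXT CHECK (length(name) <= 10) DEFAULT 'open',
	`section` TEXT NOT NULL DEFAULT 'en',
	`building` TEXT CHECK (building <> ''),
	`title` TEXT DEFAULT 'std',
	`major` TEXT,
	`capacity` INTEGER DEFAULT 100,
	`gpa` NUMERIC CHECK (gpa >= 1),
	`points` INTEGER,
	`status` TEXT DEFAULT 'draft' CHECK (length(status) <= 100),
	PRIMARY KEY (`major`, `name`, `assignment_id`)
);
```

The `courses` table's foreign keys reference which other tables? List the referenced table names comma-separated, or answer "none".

- course_id REFERENCES terms(term_id).

terms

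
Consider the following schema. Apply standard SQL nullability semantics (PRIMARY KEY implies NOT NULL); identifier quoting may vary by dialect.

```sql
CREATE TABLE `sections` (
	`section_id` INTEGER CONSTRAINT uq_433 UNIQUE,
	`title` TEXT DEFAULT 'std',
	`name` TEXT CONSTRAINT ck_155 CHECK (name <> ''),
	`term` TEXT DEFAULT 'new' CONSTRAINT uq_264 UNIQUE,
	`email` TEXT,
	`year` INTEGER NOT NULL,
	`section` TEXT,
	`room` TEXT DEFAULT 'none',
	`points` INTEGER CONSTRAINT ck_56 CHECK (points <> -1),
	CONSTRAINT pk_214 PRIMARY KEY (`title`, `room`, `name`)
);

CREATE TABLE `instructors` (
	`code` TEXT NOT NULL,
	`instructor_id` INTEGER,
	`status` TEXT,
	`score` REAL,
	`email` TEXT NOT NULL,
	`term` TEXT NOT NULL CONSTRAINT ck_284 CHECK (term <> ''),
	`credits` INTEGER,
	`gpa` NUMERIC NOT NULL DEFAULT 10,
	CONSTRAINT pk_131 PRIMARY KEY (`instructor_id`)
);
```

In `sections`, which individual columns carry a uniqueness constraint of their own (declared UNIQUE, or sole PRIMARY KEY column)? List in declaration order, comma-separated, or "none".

section_id, term

- section_id: declared UNIQUE → unique.
- title: part of a composite PRIMARY KEY — only the tuple is unique, not this column on its own.
- name: part of a composite PRIMARY KEY — only the tuple is unique, not this column on its own.
- term: declared UNIQUE → unique.
- email: no UNIQUE or single-column PK constraint.
- year: no UNIQUE or single-column PK constraint.
- section: no UNIQUE or single-column PK constraint.
- room: part of a composite PRIMARY KEY — only the tuple is unique, not this column on its own.
- points: no UNIQUE or single-column PK constraint.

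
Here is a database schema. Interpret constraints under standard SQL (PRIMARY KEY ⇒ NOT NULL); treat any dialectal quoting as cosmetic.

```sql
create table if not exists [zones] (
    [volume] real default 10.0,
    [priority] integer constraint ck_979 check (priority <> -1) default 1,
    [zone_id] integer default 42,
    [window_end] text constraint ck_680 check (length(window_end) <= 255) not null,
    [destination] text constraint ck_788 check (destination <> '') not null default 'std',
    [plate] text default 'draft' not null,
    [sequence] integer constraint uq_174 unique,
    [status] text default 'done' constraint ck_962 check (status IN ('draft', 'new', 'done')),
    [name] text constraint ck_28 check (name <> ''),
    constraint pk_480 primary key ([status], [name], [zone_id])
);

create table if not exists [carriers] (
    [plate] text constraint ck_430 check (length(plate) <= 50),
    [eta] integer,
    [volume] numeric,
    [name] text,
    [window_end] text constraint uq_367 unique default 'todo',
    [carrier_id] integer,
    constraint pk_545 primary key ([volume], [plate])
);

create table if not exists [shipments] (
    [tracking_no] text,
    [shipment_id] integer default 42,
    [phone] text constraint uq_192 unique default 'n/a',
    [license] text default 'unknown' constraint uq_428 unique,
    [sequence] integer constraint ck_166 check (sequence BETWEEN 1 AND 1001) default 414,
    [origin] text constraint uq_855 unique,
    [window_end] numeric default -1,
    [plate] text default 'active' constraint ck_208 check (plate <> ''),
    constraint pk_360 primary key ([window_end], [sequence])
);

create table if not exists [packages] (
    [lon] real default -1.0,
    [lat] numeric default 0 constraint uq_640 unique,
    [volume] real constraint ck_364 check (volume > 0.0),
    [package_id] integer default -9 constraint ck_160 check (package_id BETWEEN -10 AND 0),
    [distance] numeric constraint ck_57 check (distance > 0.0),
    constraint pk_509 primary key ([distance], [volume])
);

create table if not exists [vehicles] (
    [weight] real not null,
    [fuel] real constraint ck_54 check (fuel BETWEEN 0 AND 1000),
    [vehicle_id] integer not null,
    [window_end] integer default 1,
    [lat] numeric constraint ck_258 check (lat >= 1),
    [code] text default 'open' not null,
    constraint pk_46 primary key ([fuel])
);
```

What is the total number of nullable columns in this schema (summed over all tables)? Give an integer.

18

zones: 3 nullable (volume, priority, sequence — PK (status, name, zone_id) and explicit NOT NULL columns excluded).
carriers: 4 nullable (eta, name, window_end, carrier_id — PK (volume, plate) and explicit NOT NULL columns excluded).
shipments: 6 nullable (tracking_no, shipment_id, phone, license, origin, plate — PK (window_end, sequence) and explicit NOT NULL columns excluded).
packages: 3 nullable (lon, lat, package_id — PK (distance, volume) and explicit NOT NULL columns excluded).
vehicles: 2 nullable (window_end, lat — PK (fuel) and explicit NOT NULL columns excluded).
Total: 3 + 4 + 6 + 3 + 2 = 18.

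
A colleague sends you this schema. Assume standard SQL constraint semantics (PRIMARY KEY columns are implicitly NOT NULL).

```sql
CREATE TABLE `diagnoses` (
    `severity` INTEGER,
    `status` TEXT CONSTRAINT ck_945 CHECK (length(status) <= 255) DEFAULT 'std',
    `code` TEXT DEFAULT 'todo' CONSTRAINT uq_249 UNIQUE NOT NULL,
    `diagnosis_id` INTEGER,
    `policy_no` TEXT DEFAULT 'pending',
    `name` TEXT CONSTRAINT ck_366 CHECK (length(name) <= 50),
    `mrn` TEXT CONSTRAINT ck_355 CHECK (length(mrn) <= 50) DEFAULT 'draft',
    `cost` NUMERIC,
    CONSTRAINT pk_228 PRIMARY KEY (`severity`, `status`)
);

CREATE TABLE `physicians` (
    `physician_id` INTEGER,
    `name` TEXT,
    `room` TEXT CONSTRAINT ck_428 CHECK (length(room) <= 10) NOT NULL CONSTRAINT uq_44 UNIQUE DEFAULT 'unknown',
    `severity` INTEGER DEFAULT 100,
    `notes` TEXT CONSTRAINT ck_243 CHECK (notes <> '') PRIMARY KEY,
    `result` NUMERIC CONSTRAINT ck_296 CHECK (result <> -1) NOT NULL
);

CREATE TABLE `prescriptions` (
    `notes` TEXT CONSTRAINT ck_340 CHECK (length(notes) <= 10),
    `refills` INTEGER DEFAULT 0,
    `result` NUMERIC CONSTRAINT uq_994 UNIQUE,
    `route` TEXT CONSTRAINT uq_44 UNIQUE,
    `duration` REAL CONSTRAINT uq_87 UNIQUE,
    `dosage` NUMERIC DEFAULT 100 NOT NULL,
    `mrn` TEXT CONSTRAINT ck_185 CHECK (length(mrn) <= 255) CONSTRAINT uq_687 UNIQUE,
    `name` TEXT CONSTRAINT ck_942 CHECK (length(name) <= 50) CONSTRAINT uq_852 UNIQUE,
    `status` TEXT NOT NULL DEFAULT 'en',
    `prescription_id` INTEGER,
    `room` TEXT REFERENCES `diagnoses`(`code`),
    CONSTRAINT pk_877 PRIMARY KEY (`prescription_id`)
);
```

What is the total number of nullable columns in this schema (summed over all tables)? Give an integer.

16

diagnoses: 5 nullable (diagnosis_id, policy_no, name, mrn, cost — PK (severity, status) and explicit NOT NULL columns excluded).
physicians: 3 nullable (physician_id, name, severity — PK (notes) and explicit NOT NULL columns excluded).
prescriptions: 8 nullable (notes, refills, result, route, duration, mrn, name, room — PK (prescription_id) and explicit NOT NULL columns excluded).
Total: 5 + 3 + 8 = 16.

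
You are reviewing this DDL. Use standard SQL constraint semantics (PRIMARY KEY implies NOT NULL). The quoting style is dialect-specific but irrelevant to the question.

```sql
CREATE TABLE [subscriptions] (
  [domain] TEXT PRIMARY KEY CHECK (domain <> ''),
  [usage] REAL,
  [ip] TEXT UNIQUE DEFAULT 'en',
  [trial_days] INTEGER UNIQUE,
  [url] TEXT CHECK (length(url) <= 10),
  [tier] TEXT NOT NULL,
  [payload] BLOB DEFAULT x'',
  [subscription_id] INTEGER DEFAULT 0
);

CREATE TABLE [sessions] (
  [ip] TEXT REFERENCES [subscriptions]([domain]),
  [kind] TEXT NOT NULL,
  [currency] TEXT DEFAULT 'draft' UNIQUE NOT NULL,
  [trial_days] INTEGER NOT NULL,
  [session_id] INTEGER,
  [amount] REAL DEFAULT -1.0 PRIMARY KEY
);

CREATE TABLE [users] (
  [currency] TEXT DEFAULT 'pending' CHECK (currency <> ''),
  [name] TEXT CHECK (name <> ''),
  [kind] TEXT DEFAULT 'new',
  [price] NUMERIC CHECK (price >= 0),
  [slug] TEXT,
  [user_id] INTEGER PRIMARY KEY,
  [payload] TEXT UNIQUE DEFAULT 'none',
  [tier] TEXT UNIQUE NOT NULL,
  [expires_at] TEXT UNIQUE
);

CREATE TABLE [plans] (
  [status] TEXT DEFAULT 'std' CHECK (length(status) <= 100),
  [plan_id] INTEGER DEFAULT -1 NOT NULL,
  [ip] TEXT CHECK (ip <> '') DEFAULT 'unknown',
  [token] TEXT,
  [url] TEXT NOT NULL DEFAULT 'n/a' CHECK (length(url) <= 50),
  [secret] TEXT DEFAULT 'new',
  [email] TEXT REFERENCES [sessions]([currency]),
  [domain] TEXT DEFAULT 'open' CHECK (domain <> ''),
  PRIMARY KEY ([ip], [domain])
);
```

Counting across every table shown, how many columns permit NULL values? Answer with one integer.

19

subscriptions: 6 nullable (usage, ip, trial_days, url, payload, subscription_id — PK (domain) and explicit NOT NULL columns excluded).
sessions: 2 nullable (ip, session_id — PK (amount) and explicit NOT NULL columns excluded).
users: 7 nullable (currency, name, kind, price, slug, payload, expires_at — PK (user_id) and explicit NOT NULL columns excluded).
plans: 4 nullable (status, token, secret, email — PK (ip, domain) and explicit NOT NULL columns excluded).
Total: 6 + 2 + 7 + 4 = 19.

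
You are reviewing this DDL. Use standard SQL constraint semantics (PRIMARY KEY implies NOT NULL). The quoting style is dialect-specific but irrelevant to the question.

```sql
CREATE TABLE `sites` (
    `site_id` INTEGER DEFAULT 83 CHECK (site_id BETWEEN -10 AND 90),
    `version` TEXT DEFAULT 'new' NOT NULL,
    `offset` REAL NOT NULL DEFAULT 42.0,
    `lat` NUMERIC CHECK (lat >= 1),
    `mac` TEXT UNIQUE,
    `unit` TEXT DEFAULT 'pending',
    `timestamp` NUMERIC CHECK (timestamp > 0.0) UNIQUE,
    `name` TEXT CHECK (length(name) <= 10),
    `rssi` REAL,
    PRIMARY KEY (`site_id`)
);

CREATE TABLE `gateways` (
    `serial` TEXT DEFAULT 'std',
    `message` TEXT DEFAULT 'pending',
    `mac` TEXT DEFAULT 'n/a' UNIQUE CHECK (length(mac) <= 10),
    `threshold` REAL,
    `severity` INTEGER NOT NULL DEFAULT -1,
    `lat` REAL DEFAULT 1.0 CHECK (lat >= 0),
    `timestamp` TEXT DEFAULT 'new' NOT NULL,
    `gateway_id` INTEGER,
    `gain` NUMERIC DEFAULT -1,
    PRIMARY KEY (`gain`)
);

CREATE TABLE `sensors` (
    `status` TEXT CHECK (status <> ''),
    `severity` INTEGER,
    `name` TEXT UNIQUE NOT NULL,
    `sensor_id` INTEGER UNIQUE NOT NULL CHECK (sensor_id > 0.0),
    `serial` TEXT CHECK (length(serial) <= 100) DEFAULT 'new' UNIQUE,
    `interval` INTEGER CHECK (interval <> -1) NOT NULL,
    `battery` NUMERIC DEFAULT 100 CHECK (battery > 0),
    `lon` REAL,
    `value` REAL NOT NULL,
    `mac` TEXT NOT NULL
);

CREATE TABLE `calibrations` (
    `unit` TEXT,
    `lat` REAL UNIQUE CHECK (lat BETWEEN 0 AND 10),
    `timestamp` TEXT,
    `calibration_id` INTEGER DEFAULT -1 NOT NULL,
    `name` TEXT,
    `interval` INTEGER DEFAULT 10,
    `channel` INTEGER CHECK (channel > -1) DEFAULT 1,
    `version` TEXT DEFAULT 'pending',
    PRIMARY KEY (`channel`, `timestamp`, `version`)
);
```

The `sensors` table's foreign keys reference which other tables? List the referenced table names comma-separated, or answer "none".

none

No column in sensors has a REFERENCES clause.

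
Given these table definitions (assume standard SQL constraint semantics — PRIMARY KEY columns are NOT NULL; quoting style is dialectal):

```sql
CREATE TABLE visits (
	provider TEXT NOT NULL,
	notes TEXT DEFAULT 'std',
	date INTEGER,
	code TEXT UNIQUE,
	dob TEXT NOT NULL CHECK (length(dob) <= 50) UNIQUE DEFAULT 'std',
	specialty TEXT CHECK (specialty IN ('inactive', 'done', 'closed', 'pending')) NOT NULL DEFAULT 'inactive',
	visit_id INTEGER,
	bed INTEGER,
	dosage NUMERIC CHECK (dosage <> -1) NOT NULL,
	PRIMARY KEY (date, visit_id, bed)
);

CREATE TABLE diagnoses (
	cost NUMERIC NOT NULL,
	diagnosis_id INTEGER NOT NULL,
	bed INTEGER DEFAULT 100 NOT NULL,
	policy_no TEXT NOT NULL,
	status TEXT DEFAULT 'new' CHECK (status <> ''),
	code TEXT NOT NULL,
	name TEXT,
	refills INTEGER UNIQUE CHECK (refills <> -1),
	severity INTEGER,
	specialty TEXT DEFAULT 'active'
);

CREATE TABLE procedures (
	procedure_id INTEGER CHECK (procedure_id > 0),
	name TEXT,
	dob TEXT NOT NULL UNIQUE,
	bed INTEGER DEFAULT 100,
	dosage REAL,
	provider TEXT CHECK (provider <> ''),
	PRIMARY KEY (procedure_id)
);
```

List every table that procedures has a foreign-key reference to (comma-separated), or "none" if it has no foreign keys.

none

No column in procedures has a REFERENCES clause.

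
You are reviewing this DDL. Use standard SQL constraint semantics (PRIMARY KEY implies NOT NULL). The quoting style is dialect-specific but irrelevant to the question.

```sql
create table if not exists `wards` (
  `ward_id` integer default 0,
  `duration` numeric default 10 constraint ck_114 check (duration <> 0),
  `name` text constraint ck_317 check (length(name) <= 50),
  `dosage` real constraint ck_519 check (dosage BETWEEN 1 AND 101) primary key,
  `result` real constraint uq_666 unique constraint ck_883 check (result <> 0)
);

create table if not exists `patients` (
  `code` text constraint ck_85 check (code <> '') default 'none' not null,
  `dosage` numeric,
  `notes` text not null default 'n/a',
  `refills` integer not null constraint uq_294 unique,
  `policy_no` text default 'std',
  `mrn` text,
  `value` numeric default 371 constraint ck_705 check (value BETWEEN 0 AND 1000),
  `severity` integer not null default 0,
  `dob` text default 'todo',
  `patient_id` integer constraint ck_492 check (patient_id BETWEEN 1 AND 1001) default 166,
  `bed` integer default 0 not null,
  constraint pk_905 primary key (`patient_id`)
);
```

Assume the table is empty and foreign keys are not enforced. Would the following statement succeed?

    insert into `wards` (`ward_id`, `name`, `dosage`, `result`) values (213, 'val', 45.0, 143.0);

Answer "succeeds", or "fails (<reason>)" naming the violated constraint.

succeeds

NOT NULL columns: dosage is supplied.
CHECK constraints: 'val' satisfies (length(name) <= 50); 45.0 satisfies (dosage BETWEEN 1 AND 101); 143.0 satisfies (result <> 0).
No constraint is violated.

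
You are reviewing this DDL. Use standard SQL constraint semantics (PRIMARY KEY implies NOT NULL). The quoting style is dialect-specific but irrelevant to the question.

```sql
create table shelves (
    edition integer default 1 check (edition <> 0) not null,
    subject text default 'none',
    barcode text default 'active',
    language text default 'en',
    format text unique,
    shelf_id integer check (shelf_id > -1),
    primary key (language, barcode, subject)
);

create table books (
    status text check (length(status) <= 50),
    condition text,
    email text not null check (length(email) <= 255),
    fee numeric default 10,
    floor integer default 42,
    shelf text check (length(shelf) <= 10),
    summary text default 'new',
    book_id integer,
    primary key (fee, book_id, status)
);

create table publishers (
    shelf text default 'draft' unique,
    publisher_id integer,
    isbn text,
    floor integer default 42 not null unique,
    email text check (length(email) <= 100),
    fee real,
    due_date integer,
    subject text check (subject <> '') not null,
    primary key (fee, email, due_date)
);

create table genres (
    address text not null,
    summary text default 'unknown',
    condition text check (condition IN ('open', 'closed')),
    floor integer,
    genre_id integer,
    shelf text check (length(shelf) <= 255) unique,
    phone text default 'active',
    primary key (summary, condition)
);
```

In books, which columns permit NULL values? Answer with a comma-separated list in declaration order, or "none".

- status: part of the PRIMARY KEY, which implies NOT NULL → not nullable.
- condition: no NOT NULL constraint applies → nullable.
- email: declared NOT NULL → not nullable.
- fee: part of the PRIMARY KEY, which implies NOT NULL → not nullable.
- floor: DEFAULT only fills an omitted column; an explicit NULL is still allowed → nullable.
- shelf: CHECK does not forbid NULL (a CHECK constraint passes when its expression is NULL) → nullable.
- summary: DEFAULT only fills an omitted column; an explicit NULL is still allowed → nullable.
- book_id: part of the PRIMARY KEY, which implies NOT NULL → not nullable.

condition, floor, shelf, summary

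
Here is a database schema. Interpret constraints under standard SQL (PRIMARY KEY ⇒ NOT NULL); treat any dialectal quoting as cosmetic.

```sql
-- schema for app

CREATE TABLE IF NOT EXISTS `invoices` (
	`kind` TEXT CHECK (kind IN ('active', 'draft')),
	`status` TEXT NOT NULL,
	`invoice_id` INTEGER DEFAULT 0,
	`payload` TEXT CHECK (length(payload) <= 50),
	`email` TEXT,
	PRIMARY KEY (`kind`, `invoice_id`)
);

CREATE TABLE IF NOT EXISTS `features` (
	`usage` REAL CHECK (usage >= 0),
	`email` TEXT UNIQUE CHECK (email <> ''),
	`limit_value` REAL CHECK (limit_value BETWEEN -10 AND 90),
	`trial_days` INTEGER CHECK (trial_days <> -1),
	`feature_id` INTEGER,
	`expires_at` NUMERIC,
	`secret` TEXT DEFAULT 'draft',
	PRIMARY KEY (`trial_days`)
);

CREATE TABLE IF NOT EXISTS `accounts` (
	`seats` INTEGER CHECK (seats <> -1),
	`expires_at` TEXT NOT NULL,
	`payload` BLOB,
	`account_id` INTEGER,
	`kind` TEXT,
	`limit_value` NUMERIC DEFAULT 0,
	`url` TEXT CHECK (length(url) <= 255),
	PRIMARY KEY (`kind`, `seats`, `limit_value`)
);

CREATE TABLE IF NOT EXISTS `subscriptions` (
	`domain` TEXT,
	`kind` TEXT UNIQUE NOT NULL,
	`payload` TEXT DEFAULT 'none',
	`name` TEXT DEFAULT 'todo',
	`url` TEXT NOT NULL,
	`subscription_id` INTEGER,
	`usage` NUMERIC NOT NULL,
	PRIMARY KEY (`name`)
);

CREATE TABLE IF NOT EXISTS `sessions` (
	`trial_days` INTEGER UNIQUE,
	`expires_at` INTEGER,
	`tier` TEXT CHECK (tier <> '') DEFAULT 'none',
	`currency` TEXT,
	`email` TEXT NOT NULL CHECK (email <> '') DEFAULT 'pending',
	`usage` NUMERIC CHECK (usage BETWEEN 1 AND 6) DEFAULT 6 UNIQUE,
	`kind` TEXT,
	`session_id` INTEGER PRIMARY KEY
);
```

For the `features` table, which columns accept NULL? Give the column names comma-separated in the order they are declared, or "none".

usage, email, limit_value, feature_id, expires_at, secret

- usage: CHECK does not forbid NULL (a CHECK constraint passes when its expression is NULL) → nullable.
- email: CHECK does not forbid NULL (a CHECK constraint passes when its expression is NULL) → nullable.
- limit_value: CHECK does not forbid NULL (a CHECK constraint passes when its expression is NULL) → nullable.
- trial_days: part of the PRIMARY KEY, which implies NOT NULL → not nullable.
- feature_id: no NOT NULL constraint applies → nullable.
- expires_at: no NOT NULL constraint applies → nullable.
- secret: DEFAULT only fills an omitted column; an explicit NULL is still allowed → nullable.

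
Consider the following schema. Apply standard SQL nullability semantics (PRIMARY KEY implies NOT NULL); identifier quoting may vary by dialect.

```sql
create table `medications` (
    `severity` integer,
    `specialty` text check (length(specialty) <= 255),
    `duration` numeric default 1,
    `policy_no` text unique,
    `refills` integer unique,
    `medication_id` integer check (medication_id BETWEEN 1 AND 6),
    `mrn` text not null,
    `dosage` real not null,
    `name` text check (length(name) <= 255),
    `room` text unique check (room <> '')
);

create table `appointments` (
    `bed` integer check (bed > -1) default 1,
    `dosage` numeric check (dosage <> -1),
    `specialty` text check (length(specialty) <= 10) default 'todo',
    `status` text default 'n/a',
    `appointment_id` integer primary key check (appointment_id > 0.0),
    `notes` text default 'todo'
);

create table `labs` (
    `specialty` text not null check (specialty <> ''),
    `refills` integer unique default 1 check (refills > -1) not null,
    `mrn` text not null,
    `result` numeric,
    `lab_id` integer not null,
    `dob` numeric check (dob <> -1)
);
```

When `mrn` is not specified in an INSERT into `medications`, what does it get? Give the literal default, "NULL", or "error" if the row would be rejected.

mrn has no DEFAULT clause.
Omitting it would insert NULL, but it is declared NOT NULL, so the INSERT fails.

error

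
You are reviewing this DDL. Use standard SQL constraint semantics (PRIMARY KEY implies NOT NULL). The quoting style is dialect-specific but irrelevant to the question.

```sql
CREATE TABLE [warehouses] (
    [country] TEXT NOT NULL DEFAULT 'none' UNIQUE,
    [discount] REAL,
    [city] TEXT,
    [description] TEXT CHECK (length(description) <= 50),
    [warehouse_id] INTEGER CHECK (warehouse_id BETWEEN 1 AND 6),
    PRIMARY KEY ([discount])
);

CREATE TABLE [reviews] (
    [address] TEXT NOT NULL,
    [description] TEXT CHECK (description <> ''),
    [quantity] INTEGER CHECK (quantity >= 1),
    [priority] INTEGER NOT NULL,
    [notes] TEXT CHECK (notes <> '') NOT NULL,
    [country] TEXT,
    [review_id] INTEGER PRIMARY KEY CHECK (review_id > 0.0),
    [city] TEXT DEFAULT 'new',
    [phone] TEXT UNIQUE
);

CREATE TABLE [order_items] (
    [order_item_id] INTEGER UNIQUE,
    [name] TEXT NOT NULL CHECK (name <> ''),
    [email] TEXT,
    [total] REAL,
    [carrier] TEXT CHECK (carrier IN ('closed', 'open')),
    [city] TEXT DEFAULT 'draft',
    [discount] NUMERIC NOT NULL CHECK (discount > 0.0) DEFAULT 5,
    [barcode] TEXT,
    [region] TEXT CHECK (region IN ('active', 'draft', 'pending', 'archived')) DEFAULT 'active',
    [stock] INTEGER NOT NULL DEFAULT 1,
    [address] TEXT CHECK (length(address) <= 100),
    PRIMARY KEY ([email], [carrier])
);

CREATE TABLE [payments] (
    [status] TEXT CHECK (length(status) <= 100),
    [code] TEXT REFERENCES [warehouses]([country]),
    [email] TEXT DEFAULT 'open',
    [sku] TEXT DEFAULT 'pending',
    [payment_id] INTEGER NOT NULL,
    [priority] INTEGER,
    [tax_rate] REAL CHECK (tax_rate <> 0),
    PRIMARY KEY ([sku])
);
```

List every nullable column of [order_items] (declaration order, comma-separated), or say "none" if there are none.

order_item_id, total, city, barcode, region, address

- order_item_id: UNIQUE does not imply NOT NULL → nullable.
- name: declared NOT NULL → not nullable.
- email: part of the PRIMARY KEY, which implies NOT NULL → not nullable.
- total: no NOT NULL constraint applies → nullable.
- carrier: part of the PRIMARY KEY, which implies NOT NULL → not nullable.
- city: DEFAULT only fills an omitted column; an explicit NULL is still allowed → nullable.
- discount: declared NOT NULL → not nullable.
- barcode: no NOT NULL constraint applies → nullable.
- region: CHECK does not forbid NULL (a CHECK constraint passes when its expression is NULL) → nullable.
- stock: declared NOT NULL → not nullable.
- address: CHECK does not forbid NULL (a CHECK constraint passes when its expression is NULL) → nullable.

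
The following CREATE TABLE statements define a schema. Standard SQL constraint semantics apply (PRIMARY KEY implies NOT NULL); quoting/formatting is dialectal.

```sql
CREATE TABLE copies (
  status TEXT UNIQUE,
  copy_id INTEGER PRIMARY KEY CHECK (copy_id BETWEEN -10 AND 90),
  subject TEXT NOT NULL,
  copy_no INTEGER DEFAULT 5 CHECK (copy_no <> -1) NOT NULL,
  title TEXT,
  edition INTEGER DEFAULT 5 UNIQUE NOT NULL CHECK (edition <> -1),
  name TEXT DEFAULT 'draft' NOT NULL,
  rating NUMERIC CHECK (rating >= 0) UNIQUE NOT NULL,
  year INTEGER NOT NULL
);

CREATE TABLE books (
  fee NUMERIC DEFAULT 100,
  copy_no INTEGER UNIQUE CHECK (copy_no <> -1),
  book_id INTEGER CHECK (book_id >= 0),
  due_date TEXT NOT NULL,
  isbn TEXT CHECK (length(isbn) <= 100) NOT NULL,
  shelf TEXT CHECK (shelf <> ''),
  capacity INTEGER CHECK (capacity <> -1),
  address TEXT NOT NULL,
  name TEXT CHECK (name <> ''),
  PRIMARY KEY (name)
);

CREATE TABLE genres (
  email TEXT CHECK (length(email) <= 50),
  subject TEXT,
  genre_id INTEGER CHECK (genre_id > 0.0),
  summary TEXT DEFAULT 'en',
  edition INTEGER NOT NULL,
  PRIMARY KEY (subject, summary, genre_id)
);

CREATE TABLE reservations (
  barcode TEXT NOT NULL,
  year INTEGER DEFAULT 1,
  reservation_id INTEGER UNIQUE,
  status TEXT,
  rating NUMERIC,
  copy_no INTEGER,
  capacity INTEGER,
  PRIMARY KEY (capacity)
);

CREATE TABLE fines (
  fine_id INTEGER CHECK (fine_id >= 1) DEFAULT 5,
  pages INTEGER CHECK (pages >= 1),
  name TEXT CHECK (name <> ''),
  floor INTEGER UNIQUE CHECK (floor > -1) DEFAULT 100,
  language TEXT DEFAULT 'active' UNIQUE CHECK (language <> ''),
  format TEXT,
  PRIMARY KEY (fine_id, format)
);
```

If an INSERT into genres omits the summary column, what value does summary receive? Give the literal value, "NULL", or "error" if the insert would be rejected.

'en'

summary has an explicit DEFAULT 'en'.
When the column is omitted from an INSERT, that default is used.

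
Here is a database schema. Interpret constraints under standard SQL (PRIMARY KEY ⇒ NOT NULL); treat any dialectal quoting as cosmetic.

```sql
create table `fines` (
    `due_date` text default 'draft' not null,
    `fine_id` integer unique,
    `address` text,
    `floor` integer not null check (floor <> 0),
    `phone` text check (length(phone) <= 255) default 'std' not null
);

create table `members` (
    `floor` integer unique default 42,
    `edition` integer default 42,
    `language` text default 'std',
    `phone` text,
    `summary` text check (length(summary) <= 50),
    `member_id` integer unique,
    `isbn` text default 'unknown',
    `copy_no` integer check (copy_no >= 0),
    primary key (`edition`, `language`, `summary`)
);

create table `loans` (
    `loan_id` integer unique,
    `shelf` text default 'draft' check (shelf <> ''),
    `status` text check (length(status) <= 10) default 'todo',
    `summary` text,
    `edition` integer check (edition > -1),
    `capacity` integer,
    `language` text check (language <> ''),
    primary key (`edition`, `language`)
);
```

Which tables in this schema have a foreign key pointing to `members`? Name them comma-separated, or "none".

No REFERENCES clause anywhere in the schema names members.

none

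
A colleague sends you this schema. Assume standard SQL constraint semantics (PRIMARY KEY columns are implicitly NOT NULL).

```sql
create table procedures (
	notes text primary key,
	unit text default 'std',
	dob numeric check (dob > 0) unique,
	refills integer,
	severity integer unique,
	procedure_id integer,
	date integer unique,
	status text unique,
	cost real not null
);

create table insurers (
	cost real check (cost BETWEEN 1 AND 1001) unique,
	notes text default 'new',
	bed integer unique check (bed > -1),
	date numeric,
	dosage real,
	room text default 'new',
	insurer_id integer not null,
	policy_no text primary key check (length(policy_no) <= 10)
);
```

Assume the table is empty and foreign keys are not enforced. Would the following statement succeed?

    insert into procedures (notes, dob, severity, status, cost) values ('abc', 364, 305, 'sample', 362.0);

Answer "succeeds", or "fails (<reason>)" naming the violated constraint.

NOT NULL columns: cost is supplied; notes is supplied.
CHECK constraints: 364 satisfies (dob > 0).
No constraint is violated.

succeeds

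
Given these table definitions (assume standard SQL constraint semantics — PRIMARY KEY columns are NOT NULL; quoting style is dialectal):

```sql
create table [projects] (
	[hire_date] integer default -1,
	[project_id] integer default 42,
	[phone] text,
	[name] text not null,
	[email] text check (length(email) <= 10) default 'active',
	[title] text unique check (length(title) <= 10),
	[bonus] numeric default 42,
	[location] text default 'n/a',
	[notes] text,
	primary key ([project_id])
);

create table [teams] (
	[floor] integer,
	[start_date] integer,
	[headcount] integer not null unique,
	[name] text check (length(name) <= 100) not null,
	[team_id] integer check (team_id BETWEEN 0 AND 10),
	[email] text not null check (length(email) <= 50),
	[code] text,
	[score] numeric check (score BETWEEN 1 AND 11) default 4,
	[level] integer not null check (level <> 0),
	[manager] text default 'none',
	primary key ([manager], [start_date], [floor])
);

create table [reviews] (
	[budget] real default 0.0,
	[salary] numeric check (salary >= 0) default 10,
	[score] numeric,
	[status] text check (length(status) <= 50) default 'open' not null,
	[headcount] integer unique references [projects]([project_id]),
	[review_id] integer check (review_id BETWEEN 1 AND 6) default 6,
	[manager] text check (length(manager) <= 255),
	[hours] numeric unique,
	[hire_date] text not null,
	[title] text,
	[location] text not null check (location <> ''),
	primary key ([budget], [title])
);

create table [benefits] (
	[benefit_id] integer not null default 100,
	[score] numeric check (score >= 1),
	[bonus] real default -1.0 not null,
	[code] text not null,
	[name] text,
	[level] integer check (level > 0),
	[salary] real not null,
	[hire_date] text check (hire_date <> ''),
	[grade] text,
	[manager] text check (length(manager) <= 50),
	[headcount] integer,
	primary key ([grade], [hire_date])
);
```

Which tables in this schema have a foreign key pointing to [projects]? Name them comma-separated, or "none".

- reviews.headcount references projects(project_id).

reviews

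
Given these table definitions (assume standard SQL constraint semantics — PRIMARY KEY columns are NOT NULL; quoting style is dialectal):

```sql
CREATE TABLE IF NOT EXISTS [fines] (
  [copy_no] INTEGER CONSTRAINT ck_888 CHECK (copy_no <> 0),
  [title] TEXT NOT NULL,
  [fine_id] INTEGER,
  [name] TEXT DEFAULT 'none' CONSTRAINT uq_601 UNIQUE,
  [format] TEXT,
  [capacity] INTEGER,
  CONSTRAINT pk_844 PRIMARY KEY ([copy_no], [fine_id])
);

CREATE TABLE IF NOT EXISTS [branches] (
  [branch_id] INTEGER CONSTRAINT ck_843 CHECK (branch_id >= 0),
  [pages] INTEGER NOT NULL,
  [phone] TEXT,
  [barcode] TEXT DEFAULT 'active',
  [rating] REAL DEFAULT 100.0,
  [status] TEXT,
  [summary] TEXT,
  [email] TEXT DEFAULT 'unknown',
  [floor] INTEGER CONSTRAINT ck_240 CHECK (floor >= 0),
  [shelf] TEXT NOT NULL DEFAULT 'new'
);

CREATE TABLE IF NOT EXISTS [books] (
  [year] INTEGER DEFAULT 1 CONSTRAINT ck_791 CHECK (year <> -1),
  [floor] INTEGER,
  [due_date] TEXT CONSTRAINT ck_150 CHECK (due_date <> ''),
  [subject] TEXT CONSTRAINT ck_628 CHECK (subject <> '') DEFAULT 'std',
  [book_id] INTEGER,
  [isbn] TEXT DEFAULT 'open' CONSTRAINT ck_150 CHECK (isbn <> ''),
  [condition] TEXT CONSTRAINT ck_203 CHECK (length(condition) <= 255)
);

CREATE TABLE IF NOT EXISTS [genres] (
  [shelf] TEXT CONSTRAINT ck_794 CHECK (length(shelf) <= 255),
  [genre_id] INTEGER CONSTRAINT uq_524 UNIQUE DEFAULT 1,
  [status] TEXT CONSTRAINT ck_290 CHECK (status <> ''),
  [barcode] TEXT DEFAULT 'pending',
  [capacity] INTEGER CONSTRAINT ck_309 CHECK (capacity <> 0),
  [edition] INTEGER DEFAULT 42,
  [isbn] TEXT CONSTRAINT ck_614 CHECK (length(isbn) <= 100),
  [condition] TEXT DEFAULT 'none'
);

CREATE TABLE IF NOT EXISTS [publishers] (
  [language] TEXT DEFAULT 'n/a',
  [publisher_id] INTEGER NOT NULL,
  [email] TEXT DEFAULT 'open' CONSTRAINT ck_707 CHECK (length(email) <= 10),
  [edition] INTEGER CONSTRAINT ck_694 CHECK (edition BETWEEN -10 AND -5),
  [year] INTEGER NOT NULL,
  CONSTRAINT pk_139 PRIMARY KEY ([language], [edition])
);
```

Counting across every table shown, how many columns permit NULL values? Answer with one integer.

27

fines: 3 nullable (name, format, capacity — PK (copy_no, fine_id) and explicit NOT NULL columns excluded).
branches: 8 nullable (branch_id, phone, barcode, rating, status, summary, email, floor — PK none and explicit NOT NULL columns excluded).
books: 7 nullable (year, floor, due_date, subject, book_id, isbn, condition — PK none and explicit NOT NULL columns excluded).
genres: 8 nullable (shelf, genre_id, status, barcode, capacity, edition, isbn, condition — PK none and explicit NOT NULL columns excluded).
publishers: 1 nullable (email — PK (language, edition) and explicit NOT NULL columns excluded).
Total: 3 + 8 + 7 + 8 + 1 = 27.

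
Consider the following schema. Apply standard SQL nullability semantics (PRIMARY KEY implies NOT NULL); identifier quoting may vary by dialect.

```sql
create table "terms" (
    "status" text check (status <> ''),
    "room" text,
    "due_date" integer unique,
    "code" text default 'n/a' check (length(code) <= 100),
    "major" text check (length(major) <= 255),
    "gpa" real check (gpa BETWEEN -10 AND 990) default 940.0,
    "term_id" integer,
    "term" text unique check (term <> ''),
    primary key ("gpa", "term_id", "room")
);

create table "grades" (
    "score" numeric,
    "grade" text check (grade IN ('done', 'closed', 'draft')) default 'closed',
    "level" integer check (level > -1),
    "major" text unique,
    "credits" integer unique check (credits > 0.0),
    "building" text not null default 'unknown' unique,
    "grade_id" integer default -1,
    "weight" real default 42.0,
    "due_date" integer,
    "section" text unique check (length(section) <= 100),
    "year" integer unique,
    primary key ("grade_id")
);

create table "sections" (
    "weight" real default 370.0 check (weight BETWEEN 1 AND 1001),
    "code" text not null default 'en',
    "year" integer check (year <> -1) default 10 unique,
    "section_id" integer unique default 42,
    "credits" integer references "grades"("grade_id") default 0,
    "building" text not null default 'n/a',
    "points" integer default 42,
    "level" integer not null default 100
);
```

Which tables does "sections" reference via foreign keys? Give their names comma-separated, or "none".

grades

- credits REFERENCES grades(grade_id).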